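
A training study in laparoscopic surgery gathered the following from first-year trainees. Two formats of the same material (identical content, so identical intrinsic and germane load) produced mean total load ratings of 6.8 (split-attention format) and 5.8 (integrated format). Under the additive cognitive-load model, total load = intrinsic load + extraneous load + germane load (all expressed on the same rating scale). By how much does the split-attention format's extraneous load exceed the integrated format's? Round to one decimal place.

1.0

Intrinsic and germane load are equal across formats, so the difference in total load equals the difference in extraneous load.
Extraneous-load difference = 6.8 − 5.8 = 1.0.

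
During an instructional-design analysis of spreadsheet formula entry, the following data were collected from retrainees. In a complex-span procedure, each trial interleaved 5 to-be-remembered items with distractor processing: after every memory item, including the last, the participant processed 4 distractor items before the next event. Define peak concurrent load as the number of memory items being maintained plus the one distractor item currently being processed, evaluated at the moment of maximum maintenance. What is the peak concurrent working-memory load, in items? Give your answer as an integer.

Maintenance is greatest during the distractor(s) after memory item 5: all 5 memory items are being held.
One distractor item is concurrently being processed.
Peak concurrent load = 5 + 1 = 6 items.

6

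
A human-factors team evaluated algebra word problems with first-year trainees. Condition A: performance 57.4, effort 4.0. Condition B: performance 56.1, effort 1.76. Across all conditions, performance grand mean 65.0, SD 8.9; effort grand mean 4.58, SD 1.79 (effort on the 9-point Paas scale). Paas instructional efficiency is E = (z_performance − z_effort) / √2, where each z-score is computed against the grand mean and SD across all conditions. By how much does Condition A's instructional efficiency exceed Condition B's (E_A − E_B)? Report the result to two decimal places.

-0.78

Condition A: z_P = (57.4 − 65.0)/8.9 = -0.8539; z_E = (4.0 − 4.58)/1.79 = -0.3240; E_A = (-0.8539 − (-0.3240))/√2 = -0.3747.
Condition B: z_P = (56.1 − 65.0)/8.9 = -1.0000; z_E = (1.76 − 4.58)/1.79 = -1.5754; E_B = (-1.0000 − (-1.5754))/√2 = 0.4069.
E_A − E_B = -0.3747 − 0.4069 = -0.7816 ≈ -0.78.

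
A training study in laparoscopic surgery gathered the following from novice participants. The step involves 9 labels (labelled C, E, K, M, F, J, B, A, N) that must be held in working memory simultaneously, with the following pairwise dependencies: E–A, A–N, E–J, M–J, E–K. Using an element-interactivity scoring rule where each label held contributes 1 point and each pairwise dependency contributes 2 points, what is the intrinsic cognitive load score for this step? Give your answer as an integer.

Count of labels held simultaneously: 9.
Count of pairwise dependencies listed: 5.
Element contribution: 9 × 1 = 9.
Interaction contribution: 5 × 2 = 10.
Intrinsic load = 9 + 10 = 19.

19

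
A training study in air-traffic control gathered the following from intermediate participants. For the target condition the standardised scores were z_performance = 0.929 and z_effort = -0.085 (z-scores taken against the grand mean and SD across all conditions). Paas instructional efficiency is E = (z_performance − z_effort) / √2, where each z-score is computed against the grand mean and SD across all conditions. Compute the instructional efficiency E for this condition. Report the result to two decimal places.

z_P − z_E = 0.929 − (-0.085) = 1.0140.
E = 1.0140 / √2 = 1.0140 / 1.41421 = 0.7170 ≈ 0.72.

0.72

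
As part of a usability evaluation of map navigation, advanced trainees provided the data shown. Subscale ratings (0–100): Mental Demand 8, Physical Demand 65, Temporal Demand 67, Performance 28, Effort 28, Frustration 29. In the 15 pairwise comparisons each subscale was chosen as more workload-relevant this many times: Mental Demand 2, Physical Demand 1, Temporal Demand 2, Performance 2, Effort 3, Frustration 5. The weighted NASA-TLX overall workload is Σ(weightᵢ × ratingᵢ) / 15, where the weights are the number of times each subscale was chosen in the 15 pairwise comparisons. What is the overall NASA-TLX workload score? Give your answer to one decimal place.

The tallies are the weights (they sum to 15).
Weighted sum = 2·8 + 1·65 + 2·67 + 2·28 + 3·28 + 5·29
            = 16 + 65 + 134 + 56 + 84 + 145 = 500.
Overall workload = 500 / 15 = 33.3333 ≈ 33.3.

33.3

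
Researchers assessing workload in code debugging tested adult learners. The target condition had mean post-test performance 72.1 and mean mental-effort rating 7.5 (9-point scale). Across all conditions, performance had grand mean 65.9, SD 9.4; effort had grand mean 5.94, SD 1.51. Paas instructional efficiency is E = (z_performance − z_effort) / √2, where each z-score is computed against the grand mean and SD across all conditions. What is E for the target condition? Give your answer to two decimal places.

z_performance = (72.1 − 65.9) / 9.4 = 6.2000 / 9.4 = 0.6596.
z_effort = (7.5 − 5.94) / 1.51 = 1.5600 / 1.51 = 1.0331.
z_P − z_E = 0.6596 − 1.0331 = -0.3735.
E = -0.3735 / √2 = -0.3735 / 1.41421 = -0.2641 ≈ -0.26.

-0.26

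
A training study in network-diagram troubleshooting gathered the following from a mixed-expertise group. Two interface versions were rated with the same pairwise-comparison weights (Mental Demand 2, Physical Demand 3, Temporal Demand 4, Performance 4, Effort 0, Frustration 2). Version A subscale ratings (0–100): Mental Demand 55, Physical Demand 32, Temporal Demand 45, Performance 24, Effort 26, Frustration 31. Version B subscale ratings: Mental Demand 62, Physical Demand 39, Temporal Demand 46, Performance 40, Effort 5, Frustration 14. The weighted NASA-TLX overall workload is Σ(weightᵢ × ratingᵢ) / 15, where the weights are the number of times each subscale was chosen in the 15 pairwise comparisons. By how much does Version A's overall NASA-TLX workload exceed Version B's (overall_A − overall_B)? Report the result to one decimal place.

Version A weighted sum = 2·55 + 3·32 + 4·45 + 4·24 + 0·26 + 2·31 = 110 + 96 + 180 + 96 + 0 + 62 = 544; overall_A = 544/15 = 36.2667.
Version B weighted sum = 2·62 + 3·39 + 4·46 + 4·40 + 0·5 + 2·14 = 124 + 117 + 184 + 160 + 0 + 28 = 613; overall_B = 613/15 = 40.8667.
Difference = 36.2667 − 40.8667 = -4.6000 ≈ -4.6.

-4.6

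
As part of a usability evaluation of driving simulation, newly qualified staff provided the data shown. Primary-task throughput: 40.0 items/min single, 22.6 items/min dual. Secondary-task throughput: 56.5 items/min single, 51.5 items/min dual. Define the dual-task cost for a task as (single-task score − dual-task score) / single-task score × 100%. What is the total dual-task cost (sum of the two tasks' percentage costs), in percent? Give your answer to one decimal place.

52.3

Primary cost = (40.0 − 22.6) / 40.0 × 100% = 43.5000%.
Secondary cost = (56.5 − 51.5) / 56.5 × 100% = 8.8496%.
Total = 43.5000% + 8.8496% = 52.3496% ≈ 52.3%.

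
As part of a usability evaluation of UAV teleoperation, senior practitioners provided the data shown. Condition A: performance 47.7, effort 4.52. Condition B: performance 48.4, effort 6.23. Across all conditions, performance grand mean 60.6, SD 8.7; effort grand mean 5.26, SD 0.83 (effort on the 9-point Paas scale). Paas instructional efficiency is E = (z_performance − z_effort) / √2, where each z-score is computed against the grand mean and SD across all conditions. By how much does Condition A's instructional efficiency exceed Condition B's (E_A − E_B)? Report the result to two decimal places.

1.40

Condition A: z_P = (47.7 − 60.6)/8.7 = -1.4828; z_E = (4.52 − 5.26)/0.83 = -0.8916; E_A = (-1.4828 − (-0.8916))/√2 = -0.4180.
Condition B: z_P = (48.4 − 60.6)/8.7 = -1.4023; z_E = (6.23 − 5.26)/0.83 = 1.1687; E_B = (-1.4023 − 1.1687)/√2 = -1.8180.
E_A − E_B = -0.4180 − (-1.8180) = 1.4000 ≈ 1.40.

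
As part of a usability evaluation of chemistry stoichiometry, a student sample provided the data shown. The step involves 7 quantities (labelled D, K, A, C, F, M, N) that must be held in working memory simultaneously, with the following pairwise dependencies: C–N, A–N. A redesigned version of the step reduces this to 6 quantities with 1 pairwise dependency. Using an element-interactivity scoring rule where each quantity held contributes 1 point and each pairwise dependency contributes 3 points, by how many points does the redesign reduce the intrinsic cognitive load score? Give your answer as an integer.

Original: 7 × 1 + 2 × 3 = 7 + 6 = 13.
Redesigned: 6 × 1 + 1 × 3 = 6 + 3 = 9.
Reduction = 13 − 9 = 4.

4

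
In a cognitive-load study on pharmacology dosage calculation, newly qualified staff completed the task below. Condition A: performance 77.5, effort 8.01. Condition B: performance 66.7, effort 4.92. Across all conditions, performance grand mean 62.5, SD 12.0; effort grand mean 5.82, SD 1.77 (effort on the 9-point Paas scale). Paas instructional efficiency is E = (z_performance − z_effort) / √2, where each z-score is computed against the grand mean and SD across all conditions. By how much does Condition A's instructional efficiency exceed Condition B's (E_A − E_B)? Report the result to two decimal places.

-0.60

Condition A: z_P = (77.5 − 62.5)/12.0 = 1.2500; z_E = (8.01 − 5.82)/1.77 = 1.2373; E_A = (1.2500 − 1.2373)/√2 = 0.0090.
Condition B: z_P = (66.7 − 62.5)/12.0 = 0.3500; z_E = (4.92 − 5.82)/1.77 = -0.5085; E_B = (0.3500 − (-0.5085))/√2 = 0.6071.
E_A − E_B = 0.0090 − 0.6071 = -0.5981 ≈ -0.60.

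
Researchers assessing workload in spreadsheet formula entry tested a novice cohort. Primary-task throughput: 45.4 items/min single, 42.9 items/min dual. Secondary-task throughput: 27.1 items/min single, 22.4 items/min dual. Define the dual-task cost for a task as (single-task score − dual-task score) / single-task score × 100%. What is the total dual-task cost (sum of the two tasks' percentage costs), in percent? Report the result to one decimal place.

Primary cost = (45.4 − 42.9) / 45.4 × 100% = 5.5066%.
Secondary cost = (27.1 − 22.4) / 27.1 × 100% = 17.3432%.
Total = 5.5066% + 17.3432% = 22.8498% ≈ 22.8%.

22.8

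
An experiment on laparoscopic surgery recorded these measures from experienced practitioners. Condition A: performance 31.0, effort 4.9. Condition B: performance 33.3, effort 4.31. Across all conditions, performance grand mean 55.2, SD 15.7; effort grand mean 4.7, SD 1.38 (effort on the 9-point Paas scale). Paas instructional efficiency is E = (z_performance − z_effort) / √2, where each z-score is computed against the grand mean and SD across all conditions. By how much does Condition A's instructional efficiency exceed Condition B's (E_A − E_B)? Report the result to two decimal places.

-0.41

Condition A: z_P = (31.0 − 55.2)/15.7 = -1.5414; z_E = (4.9 − 4.7)/1.38 = 0.1449; E_A = (-1.5414 − 0.1449)/√2 = -1.1924.
Condition B: z_P = (33.3 − 55.2)/15.7 = -1.3949; z_E = (4.31 − 4.7)/1.38 = -0.2826; E_B = (-1.3949 − (-0.2826))/√2 = -0.7865.
E_A − E_B = -1.1924 − (-0.7865) = -0.4059 ≈ -0.41.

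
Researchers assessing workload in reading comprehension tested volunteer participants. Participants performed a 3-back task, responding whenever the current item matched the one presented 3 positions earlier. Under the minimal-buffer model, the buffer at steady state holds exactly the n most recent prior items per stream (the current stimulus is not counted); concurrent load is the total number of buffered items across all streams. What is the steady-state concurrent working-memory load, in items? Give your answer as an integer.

The buffer holds the 3 most recent prior items.
Steady-state concurrent load = 3 items.

3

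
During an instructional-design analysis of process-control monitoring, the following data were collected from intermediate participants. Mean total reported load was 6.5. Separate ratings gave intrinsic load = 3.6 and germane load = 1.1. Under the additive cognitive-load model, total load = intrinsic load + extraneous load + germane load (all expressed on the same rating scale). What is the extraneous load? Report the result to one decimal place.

1.8

extraneous load = total − intrinsic − germane
             = 6.5 − 3.6 − 1.1 = 1.8.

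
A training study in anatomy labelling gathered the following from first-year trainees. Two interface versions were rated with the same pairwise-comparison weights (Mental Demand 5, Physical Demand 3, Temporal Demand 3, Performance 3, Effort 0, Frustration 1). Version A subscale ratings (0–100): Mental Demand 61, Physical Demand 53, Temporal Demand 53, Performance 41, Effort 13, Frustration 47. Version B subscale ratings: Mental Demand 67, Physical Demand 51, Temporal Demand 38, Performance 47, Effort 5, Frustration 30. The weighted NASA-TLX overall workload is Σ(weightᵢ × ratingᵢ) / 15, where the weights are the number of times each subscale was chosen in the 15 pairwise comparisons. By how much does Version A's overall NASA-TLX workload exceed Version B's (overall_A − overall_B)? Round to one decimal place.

1.3

Version A weighted sum = 5·61 + 3·53 + 3·53 + 3·41 + 0·13 + 1·47 = 305 + 159 + 159 + 123 + 0 + 47 = 793; overall_A = 793/15 = 52.8667.
Version B weighted sum = 5·67 + 3·51 + 3·38 + 3·47 + 0·5 + 1·30 = 335 + 153 + 114 + 141 + 0 + 30 = 773; overall_B = 773/15 = 51.5333.
Difference = 52.8667 − 51.5333 = 1.3334 ≈ 1.3.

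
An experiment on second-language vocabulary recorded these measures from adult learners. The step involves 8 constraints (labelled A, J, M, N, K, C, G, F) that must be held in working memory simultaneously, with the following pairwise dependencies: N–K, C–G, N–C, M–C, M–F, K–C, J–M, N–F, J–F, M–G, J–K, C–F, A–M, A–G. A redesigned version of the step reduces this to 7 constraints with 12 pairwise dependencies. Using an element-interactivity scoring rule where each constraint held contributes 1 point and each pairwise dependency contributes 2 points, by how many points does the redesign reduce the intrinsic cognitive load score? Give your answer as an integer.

Original: 8 × 1 + 14 × 2 = 8 + 28 = 36.
Redesigned: 7 × 1 + 12 × 2 = 7 + 24 = 31.
Reduction = 36 − 31 = 5.

5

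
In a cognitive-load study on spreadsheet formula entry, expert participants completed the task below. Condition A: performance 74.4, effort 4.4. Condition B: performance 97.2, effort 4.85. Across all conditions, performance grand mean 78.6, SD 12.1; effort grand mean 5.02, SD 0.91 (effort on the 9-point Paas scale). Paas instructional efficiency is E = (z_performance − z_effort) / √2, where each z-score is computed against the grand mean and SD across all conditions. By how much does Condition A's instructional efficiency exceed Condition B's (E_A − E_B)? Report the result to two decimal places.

-0.98

Condition A: z_P = (74.4 − 78.6)/12.1 = -0.3471; z_E = (4.4 − 5.02)/0.91 = -0.6813; E_A = (-0.3471 − (-0.6813))/√2 = 0.2363.
Condition B: z_P = (97.2 − 78.6)/12.1 = 1.5372; z_E = (4.85 − 5.02)/0.91 = -0.1868; E_B = (1.5372 − (-0.1868))/√2 = 1.2191.
E_A − E_B = 0.2363 − 1.2191 = -0.9828 ≈ -0.98.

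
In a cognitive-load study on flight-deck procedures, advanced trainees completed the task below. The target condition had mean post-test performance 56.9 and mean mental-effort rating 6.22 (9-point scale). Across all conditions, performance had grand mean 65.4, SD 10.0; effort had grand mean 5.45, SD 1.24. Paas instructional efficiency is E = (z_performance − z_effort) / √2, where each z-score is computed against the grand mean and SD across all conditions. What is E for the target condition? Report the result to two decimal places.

-1.04

z_performance = (56.9 − 65.4) / 10.0 = -8.5000 / 10.0 = -0.8500.
z_effort = (6.22 − 5.45) / 1.24 = 0.7700 / 1.24 = 0.6210.
z_P − z_E = -0.8500 − 0.6210 = -1.4710.
E = -1.4710 / √2 = -1.4710 / 1.41421 = -1.0402 ≈ -1.04.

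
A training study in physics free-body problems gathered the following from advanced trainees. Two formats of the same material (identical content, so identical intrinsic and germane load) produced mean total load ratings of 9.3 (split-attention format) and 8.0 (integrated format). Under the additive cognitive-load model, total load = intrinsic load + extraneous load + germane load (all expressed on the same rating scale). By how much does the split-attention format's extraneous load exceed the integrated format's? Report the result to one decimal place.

1.3

Intrinsic and germane load are equal across formats, so the difference in total load equals the difference in extraneous load.
Extraneous-load difference = 9.3 − 8.0 = 1.3.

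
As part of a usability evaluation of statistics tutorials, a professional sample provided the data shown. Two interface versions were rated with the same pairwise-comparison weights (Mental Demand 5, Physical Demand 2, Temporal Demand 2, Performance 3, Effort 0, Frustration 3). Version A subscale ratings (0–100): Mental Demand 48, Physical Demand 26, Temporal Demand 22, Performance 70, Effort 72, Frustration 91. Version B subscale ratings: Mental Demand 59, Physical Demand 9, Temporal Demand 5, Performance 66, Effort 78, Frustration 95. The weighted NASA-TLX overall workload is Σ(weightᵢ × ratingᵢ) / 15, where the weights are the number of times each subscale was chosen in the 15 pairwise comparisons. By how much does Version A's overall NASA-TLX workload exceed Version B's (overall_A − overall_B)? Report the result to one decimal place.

Version A weighted sum = 5·48 + 2·26 + 2·22 + 3·70 + 0·72 + 3·91 = 240 + 52 + 44 + 210 + 0 + 273 = 819; overall_A = 819/15 = 54.6000.
Version B weighted sum = 5·59 + 2·9 + 2·5 + 3·66 + 0·78 + 3·95 = 295 + 18 + 10 + 198 + 0 + 285 = 806; overall_B = 806/15 = 53.7333.
Difference = 54.6000 − 53.7333 = 0.8667 ≈ 0.9.

0.9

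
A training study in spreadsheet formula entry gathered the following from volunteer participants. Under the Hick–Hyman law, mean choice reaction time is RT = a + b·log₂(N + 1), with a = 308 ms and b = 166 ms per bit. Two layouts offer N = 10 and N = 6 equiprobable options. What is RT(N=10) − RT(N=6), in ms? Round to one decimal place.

108.2

RT(10) = 308 + 166·log₂(11) = 308 + 166·3.4594 = 882.2604 ms.
RT(6) = 308 + 166·log₂(7) = 308 + 166·2.8074 = 774.0284 ms.
Difference = 882.2604 − 774.0284 = 108.2320 ≈ 108.2 ms.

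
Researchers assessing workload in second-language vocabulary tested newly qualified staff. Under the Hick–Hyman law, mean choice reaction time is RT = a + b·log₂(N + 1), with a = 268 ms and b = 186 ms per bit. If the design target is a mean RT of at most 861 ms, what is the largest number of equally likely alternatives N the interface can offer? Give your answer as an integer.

Set 268 + 186·log₂(N + 1) ≤ 861.
log₂(N + 1) ≤ (861 − 268) / 186 = 3.1882.
N + 1 ≤ 2^3.1882 = 9.1147.
N ≤ 8.1147, so the largest integer N is 8.

8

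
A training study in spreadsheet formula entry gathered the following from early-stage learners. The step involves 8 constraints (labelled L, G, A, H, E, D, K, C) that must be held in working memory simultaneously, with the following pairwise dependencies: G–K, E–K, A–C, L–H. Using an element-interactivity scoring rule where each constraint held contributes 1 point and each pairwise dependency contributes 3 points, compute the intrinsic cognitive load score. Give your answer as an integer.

20

Count of constraints held simultaneously: 8.
Count of pairwise dependencies listed: 4.
Element contribution: 8 × 1 = 8.
Interaction contribution: 4 × 3 = 12.
Intrinsic load = 8 + 12 = 20.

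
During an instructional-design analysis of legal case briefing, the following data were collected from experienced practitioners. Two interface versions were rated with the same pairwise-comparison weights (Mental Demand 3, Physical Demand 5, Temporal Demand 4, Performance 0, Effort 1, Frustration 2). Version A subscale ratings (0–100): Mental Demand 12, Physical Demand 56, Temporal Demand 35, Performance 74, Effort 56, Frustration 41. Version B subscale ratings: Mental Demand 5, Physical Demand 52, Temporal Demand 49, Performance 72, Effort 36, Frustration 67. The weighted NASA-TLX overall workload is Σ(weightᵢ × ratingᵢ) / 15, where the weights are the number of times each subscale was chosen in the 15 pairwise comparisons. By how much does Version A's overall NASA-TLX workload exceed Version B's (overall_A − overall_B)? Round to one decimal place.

Version A weighted sum = 3·12 + 5·56 + 4·35 + 0·74 + 1·56 + 2·41 = 36 + 280 + 140 + 0 + 56 + 82 = 594; overall_A = 594/15 = 39.6000.
Version B weighted sum = 3·5 + 5·52 + 4·49 + 0·72 + 1·36 + 2·67 = 15 + 260 + 196 + 0 + 36 + 134 = 641; overall_B = 641/15 = 42.7333.
Difference = 39.6000 − 42.7333 = -3.1333 ≈ -3.1.

-3.1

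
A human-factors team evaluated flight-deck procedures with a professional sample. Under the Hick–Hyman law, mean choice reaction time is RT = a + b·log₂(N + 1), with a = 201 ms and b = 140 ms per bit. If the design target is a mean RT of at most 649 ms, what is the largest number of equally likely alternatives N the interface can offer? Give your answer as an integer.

8

Set 201 + 140·log₂(N + 1) ≤ 649.
log₂(N + 1) ≤ (649 − 201) / 140 = 3.2000.
N + 1 ≤ 2^3.2000 = 9.1896.
N ≤ 8.1896, so the largest integer N is 8.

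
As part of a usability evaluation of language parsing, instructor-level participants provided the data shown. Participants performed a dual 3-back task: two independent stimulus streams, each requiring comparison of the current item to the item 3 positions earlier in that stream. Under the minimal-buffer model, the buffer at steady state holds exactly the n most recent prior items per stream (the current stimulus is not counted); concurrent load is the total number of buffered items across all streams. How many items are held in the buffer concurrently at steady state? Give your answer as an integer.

Each stream's buffer holds its 3 most recent prior items.
Two independent streams: 2 × 3 = 6 buffered items at steady state.

6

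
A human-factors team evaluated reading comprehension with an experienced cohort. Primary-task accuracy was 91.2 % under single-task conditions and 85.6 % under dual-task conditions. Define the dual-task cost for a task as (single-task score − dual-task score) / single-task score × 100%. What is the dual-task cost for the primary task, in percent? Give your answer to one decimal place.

6.1

Cost = (91.2 − 85.6) / 91.2 × 100%
     = 5.6000 / 91.2 × 100% = 6.1404%.
≈ 6.1%.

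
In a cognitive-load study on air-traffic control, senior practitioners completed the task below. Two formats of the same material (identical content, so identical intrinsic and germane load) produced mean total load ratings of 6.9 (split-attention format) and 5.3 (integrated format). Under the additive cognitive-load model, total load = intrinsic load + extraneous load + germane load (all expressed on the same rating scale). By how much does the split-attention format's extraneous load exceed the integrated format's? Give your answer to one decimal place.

Intrinsic and germane load are equal across formats, so the difference in total load equals the difference in extraneous load.
Extraneous-load difference = 6.9 − 5.3 = 1.6.

1.6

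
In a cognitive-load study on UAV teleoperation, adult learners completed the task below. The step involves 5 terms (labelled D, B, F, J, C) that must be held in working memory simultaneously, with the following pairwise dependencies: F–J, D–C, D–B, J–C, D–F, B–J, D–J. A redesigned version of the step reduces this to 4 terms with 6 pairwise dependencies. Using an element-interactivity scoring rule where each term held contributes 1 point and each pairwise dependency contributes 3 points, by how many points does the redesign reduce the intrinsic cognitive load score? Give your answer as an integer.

4

Original: 5 × 1 + 7 × 3 = 5 + 21 = 26.
Redesigned: 4 × 1 + 6 × 3 = 4 + 18 = 22.
Reduction = 26 − 22 = 4.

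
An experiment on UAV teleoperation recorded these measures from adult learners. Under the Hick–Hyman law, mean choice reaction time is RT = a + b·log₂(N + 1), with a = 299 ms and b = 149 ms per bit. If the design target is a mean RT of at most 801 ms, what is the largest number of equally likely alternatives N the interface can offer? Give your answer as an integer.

9

Set 299 + 149·log₂(N + 1) ≤ 801.
log₂(N + 1) ≤ (801 − 299) / 149 = 3.3691.
N + 1 ≤ 2^3.3691 = 10.3324.
N ≤ 9.3324, so the largest integer N is 9.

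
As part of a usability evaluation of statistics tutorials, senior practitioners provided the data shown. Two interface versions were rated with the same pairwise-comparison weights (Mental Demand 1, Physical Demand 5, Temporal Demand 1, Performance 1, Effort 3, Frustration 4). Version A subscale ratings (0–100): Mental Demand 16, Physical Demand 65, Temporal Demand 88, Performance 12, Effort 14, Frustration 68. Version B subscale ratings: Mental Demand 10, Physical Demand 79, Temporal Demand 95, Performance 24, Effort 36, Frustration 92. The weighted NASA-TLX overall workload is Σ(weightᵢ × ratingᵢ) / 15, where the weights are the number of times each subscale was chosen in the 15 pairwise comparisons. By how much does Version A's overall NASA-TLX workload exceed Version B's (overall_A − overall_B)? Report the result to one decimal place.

-16.3

Version A weighted sum = 1·16 + 5·65 + 1·88 + 1·12 + 3·14 + 4·68 = 16 + 325 + 88 + 12 + 42 + 272 = 755; overall_A = 755/15 = 50.3333.
Version B weighted sum = 1·10 + 5·79 + 1·95 + 1·24 + 3·36 + 4·92 = 10 + 395 + 95 + 24 + 108 + 368 = 1000; overall_B = 1000/15 = 66.6667.
Difference = 50.3333 − 66.6667 = -16.3334 ≈ -16.3.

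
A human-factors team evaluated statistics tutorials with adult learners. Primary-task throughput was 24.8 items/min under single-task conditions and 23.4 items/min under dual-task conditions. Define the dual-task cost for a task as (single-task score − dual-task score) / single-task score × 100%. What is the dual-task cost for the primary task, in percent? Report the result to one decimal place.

5.6

Cost = (24.8 − 23.4) / 24.8 × 100%
     = 1.4000 / 24.8 × 100% = 5.6452%.
≈ 5.6%.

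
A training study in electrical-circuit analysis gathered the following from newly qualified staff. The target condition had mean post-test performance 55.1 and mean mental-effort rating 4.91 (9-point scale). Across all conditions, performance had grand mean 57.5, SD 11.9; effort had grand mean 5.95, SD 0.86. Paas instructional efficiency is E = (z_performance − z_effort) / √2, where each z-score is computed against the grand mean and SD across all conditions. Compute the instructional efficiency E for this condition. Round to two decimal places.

0.71

z_performance = (55.1 − 57.5) / 11.9 = -2.4000 / 11.9 = -0.2017.
z_effort = (4.91 − 5.95) / 0.86 = -1.0400 / 0.86 = -1.2093.
z_P − z_E = -0.2017 − (-1.2093) = 1.0076.
E = 1.0076 / √2 = 1.0076 / 1.41421 = 0.7125 ≈ 0.71.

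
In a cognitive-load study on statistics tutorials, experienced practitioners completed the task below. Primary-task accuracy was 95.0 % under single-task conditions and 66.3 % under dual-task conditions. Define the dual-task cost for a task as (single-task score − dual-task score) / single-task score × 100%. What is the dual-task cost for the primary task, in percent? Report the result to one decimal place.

Cost = (95.0 − 66.3) / 95.0 × 100%
     = 28.7000 / 95.0 × 100% = 30.2105%.
≈ 30.2%.

30.2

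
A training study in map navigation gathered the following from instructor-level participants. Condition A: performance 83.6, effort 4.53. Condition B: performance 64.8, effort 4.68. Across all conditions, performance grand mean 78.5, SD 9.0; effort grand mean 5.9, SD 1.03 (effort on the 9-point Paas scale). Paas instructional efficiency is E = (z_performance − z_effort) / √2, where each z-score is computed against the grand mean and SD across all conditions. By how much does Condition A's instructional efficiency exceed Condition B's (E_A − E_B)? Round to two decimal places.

Condition A: z_P = (83.6 − 78.5)/9.0 = 0.5667; z_E = (4.53 − 5.9)/1.03 = -1.3301; E_A = (0.5667 − (-1.3301))/√2 = 1.3412.
Condition B: z_P = (64.8 − 78.5)/9.0 = -1.5222; z_E = (4.68 − 5.9)/1.03 = -1.1845; E_B = (-1.5222 − (-1.1845))/√2 = -0.2388.
E_A − E_B = 1.3412 − (-0.2388) = 1.5800 ≈ 1.58.

1.58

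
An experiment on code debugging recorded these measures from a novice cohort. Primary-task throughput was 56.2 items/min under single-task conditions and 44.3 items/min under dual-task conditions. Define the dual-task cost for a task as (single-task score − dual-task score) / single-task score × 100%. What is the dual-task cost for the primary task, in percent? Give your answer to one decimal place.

Cost = (56.2 − 44.3) / 56.2 × 100%
     = 11.9000 / 56.2 × 100% = 21.1744%.
≈ 21.2%.

21.2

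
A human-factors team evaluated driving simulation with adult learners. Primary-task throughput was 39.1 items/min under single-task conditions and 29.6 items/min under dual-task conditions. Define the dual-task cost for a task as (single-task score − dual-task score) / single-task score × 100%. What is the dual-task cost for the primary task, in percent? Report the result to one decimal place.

24.3

Cost = (39.1 − 29.6) / 39.1 × 100%
     = 9.5000 / 39.1 × 100% = 24.2967%.
≈ 24.3%.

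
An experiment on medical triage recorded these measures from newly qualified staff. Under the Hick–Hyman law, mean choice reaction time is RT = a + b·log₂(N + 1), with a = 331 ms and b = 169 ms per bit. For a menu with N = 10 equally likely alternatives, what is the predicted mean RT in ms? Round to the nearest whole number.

916

log₂(10 + 1) = log₂(11) = 3.4594.
RT = 331 + 169 × 3.4594 = 331 + 584.6386 = 915.6386 ms.
≈ 916 ms.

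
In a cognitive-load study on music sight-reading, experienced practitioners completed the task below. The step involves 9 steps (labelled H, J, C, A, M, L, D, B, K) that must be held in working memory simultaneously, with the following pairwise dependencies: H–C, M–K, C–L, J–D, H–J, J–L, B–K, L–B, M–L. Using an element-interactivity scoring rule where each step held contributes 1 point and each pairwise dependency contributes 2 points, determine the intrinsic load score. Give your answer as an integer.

Count of steps held simultaneously: 9.
Count of pairwise dependencies listed: 9.
Element contribution: 9 × 1 = 9.
Interaction contribution: 9 × 2 = 18.
Intrinsic load = 9 + 18 = 27.

27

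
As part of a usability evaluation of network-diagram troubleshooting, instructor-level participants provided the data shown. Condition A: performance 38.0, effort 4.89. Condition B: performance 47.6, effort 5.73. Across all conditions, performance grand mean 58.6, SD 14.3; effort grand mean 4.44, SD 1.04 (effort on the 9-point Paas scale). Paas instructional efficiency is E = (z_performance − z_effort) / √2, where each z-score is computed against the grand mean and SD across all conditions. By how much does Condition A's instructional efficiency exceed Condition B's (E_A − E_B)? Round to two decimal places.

Condition A: z_P = (38.0 − 58.6)/14.3 = -1.4406; z_E = (4.89 − 4.44)/1.04 = 0.4327; E_A = (-1.4406 − 0.4327)/√2 = -1.3246.
Condition B: z_P = (47.6 − 58.6)/14.3 = -0.7692; z_E = (5.73 − 4.44)/1.04 = 1.2404; E_B = (-0.7692 − 1.2404)/√2 = -1.4210.
E_A − E_B = -1.3246 − (-1.4210) = 0.0964 ≈ 0.10.

0.10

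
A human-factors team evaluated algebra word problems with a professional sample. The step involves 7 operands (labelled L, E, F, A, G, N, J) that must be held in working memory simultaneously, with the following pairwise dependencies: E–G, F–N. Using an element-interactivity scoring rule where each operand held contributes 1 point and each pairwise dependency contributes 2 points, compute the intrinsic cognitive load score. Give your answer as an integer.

11

Count of operands held simultaneously: 7.
Count of pairwise dependencies listed: 2.
Element contribution: 7 × 1 = 7.
Interaction contribution: 2 × 2 = 4.
Intrinsic load = 7 + 4 = 11.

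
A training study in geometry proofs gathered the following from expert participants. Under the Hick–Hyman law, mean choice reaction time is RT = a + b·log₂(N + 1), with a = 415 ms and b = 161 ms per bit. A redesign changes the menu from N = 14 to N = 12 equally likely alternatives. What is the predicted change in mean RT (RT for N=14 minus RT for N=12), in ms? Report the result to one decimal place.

33.2

RT(14) = 415 + 161·log₂(15) = 415 + 161·3.9069 = 1044.0109 ms.
RT(12) = 415 + 161·log₂(13) = 415 + 161·3.7004 = 1010.7644 ms.
Difference = 1044.0109 − 1010.7644 = 33.2465 ≈ 33.2 ms.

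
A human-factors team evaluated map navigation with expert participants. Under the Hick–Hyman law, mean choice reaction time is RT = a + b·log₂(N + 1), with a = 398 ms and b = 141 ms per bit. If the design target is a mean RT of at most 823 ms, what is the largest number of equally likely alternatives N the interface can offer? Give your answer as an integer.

Set 398 + 141·log₂(N + 1) ≤ 823.
log₂(N + 1) ≤ (823 − 398) / 141 = 3.0142.
N + 1 ≤ 2^3.0142 = 8.0791.
N ≤ 7.0791, so the largest integer N is 7.

7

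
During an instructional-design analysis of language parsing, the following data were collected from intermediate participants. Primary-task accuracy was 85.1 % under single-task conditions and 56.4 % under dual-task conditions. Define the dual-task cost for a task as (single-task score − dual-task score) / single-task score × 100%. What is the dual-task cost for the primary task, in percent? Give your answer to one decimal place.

33.7

Cost = (85.1 − 56.4) / 85.1 × 100%
     = 28.7000 / 85.1 × 100% = 33.7250%.
≈ 33.7%.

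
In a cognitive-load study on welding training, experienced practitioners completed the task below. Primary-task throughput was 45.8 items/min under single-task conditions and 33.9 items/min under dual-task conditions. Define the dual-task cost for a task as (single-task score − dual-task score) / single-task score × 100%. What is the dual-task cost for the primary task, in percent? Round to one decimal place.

26.0

Cost = (45.8 − 33.9) / 45.8 × 100%
     = 11.9000 / 45.8 × 100% = 25.9825%.
≈ 26.0%.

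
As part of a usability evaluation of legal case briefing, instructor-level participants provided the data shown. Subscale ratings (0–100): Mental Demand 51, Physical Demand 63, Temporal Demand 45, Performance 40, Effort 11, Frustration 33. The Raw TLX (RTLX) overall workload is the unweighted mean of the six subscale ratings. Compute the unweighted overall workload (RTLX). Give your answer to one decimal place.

Sum of ratings = 51 + 63 + 45 + 40 + 11 + 33 = 243.
RTLX = 243 / 6 = 40.5000 ≈ 40.5.

40.5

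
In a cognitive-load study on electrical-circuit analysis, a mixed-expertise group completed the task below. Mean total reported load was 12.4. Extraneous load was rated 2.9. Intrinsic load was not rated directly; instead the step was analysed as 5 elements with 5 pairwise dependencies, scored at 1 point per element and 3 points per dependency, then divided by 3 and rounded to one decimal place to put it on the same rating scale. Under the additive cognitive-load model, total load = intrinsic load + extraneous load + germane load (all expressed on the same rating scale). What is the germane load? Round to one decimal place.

2.8

Intrinsic (element-interactivity): (5 × 1 + 5 × 3) / 3 = 20 / 3 = 6.6667 → 6.7.
germane load = total − intrinsic − extraneous
             = 12.4 − 6.7 − 2.9 = 2.8.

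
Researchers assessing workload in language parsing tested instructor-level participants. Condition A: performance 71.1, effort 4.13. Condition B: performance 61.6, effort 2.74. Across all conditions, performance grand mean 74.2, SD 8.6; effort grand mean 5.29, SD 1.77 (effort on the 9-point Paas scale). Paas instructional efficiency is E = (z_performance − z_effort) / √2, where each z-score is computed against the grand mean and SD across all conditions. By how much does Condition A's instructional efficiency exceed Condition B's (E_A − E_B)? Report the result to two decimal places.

0.23

Condition A: z_P = (71.1 − 74.2)/8.6 = -0.3605; z_E = (4.13 − 5.29)/1.77 = -0.6554; E_A = (-0.3605 − (-0.6554))/√2 = 0.2085.
Condition B: z_P = (61.6 − 74.2)/8.6 = -1.4651; z_E = (2.74 − 5.29)/1.77 = -1.4407; E_B = (-1.4651 − (-1.4407))/√2 = -0.0173.
E_A − E_B = 0.2085 − (-0.0173) = 0.2258 ≈ 0.23.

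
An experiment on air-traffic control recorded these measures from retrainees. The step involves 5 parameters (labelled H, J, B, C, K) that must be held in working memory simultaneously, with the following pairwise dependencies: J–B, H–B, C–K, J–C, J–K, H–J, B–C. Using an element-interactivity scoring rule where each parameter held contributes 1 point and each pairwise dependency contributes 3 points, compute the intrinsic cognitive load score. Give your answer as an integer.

Count of parameters held simultaneously: 5.
Count of pairwise dependencies listed: 7.
Element contribution: 5 × 1 = 5.
Interaction contribution: 7 × 3 = 21.
Intrinsic load = 5 + 21 = 26.

26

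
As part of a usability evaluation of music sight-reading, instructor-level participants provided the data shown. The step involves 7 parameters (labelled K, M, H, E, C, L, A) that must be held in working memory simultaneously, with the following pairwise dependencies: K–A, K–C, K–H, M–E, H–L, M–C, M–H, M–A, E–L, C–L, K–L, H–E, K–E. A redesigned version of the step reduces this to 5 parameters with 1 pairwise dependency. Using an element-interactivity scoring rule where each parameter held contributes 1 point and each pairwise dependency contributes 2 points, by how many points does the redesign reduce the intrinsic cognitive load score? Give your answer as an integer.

Original: 7 × 1 + 13 × 2 = 7 + 26 = 33.
Redesigned: 5 × 1 + 1 × 2 = 5 + 2 = 7.
Reduction = 33 − 7 = 26.

26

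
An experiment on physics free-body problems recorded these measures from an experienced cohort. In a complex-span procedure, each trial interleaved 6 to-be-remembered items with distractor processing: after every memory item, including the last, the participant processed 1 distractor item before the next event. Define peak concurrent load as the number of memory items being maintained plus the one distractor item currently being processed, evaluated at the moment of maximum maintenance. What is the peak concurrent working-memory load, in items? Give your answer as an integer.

Maintenance is greatest during the distractor(s) after memory item 6: all 6 memory items are being held.
One distractor item is concurrently being processed.
Peak concurrent load = 6 + 1 = 7 items.

7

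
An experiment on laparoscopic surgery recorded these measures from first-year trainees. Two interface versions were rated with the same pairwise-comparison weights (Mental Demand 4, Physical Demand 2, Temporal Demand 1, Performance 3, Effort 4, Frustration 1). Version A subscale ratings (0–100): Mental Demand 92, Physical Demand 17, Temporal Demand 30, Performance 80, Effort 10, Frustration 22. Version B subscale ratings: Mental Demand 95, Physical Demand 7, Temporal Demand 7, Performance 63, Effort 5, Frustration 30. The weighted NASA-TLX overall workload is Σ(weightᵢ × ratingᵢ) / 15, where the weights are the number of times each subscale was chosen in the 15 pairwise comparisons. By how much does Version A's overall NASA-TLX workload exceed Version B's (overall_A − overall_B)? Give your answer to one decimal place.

6.3

Version A weighted sum = 4·92 + 2·17 + 1·30 + 3·80 + 4·10 + 1·22 = 368 + 34 + 30 + 240 + 40 + 22 = 734; overall_A = 734/15 = 48.9333.
Version B weighted sum = 4·95 + 2·7 + 1·7 + 3·63 + 4·5 + 1·30 = 380 + 14 + 7 + 189 + 20 + 30 = 640; overall_B = 640/15 = 42.6667.
Difference = 48.9333 − 42.6667 = 6.2666 ≈ 6.3.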